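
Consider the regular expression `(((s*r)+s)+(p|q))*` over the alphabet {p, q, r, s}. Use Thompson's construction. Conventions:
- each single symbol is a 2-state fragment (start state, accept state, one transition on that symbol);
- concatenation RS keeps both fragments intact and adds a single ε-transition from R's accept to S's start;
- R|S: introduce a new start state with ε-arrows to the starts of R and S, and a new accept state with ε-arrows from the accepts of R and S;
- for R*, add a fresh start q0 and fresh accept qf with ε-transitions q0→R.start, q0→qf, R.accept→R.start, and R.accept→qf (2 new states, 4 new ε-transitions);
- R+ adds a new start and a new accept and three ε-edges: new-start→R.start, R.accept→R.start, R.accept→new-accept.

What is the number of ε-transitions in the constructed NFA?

By structural recursion:
Each of the 5 symbol leaves contributes 0 ε-transitions.
  s* : 4 ε-transitions
  s*r : 5 ε-transitions
  (s*r)+ : 8 ε-transitions
  (s*r)+s : 9 ε-transitions
  ((s*r)+s)+ : 12 ε-transitions
  p|q : 4 ε-transitions
  ((s*r)+s)+(p|q) : 17 ε-transitions
  (((s*r)+s)+(p|q))* : 21 ε-transitions

21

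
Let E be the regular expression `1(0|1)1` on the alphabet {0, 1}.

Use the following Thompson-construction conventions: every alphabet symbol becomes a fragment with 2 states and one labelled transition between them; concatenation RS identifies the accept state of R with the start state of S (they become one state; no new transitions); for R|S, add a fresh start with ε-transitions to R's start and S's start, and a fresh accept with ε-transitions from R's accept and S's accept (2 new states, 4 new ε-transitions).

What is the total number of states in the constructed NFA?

Building bottom-up:
Each of the 4 symbol leaves contributes a 2-state fragment.
  0|1 : 6 states
  1(0|1)1 : 8 states

8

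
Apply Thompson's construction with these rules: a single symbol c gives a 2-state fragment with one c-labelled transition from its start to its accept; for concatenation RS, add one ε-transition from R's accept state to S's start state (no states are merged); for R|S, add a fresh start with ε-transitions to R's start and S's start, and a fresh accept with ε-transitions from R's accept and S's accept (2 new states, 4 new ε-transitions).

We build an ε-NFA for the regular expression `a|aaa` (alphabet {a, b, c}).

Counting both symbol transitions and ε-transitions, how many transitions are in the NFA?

10

Per subexpression:
Each of the 4 symbol leaves contributes 1 transition (1 symbol, 0 ε).
  aaa — 5 transitions (3 symbol, 2 ε)
  a|aaa — 10 transitions (4 symbol, 6 ε)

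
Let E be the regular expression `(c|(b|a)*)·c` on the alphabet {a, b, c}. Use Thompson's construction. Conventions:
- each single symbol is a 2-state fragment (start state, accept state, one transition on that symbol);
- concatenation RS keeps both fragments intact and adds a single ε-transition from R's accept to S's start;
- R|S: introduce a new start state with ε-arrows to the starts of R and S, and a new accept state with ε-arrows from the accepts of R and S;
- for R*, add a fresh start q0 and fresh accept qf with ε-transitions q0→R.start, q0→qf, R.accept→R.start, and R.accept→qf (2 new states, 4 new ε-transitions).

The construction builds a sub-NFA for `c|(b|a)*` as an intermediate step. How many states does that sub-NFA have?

Fragment for `c|(b|a)*`:
Each of the 3 symbol leaves contributes a 2-state fragment.
  b|a : 6 states
  (b|a)* : 8 states
  c|(b|a)* : 12 states

12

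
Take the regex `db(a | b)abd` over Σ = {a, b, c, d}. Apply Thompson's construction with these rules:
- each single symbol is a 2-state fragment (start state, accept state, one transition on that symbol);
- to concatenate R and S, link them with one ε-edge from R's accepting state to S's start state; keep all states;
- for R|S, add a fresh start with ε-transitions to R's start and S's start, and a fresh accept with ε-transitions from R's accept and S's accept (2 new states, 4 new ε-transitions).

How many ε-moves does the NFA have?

By structural recursion:
Each of the 7 symbol leaves contributes 0 ε-transitions.
  a | b — 4 ε-transitions
  db(a | b)abd — 9 ε-transitions

9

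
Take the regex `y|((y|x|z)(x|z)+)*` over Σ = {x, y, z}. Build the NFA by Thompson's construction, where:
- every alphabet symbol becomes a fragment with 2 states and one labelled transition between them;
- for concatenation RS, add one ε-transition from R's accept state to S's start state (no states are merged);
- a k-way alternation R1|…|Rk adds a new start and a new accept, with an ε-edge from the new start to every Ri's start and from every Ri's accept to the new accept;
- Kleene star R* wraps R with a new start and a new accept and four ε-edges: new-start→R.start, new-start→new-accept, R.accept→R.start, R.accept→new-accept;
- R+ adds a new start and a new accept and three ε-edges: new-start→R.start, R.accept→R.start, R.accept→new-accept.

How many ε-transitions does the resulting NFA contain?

22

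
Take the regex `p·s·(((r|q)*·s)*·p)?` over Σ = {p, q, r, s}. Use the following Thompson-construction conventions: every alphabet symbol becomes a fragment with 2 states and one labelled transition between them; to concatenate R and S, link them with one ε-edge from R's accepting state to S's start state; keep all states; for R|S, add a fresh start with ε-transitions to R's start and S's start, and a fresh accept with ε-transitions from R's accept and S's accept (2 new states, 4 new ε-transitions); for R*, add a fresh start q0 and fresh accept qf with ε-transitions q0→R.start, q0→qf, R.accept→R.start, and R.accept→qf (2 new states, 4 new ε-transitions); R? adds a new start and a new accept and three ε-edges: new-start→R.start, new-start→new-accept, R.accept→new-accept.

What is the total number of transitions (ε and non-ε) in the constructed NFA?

By structural recursion:
Each of the 6 symbol leaves contributes 1 transition (1 symbol, 0 ε).
  r|q → 6 transitions (2 symbol, 4 ε)
  (r|q)* → 10 transitions (2 symbol, 8 ε)
  (r|q)*·s → 12 transitions (3 symbol, 9 ε)
  ((r|q)*·s)* → 16 transitions (3 symbol, 13 ε)
  ((r|q)*·s)*·p → 18 transitions (4 symbol, 14 ε)
  (((r|q)*·s)*·p)? → 21 transitions (4 symbol, 17 ε)
  p·s·(((r|q)*·s)*·p)? → 25 transitions (6 symbol, 19 ε)

25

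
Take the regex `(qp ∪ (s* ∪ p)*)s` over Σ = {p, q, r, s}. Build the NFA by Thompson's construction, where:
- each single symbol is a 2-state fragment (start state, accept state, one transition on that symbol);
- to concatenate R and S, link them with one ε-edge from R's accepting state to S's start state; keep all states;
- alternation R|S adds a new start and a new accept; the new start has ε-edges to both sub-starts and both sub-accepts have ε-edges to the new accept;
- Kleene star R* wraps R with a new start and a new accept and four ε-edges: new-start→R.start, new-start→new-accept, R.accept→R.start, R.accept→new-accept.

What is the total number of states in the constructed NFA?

Building bottom-up:
Each of the 5 symbol leaves contributes a 2-state fragment.
  qp : 4 states
  s* : 4 states
  s* ∪ p : 8 states
  (s* ∪ p)* : 10 states
  qp ∪ (s* ∪ p)* : 16 states
  (qp ∪ (s* ∪ p)*)s : 18 states

18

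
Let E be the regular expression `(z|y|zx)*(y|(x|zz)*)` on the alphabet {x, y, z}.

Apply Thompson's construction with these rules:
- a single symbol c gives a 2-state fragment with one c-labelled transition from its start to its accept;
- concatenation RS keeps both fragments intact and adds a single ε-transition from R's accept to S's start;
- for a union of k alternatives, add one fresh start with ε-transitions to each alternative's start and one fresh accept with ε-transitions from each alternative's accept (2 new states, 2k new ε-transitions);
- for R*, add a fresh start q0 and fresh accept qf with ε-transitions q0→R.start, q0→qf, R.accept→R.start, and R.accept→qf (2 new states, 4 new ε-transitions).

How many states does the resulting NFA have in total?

Bottom-up over the parse tree:
Each of the 8 symbol leaves contributes a 2-state fragment.
  zx : 4 states
  z|y|zx : 10 states
  (z|y|zx)* : 12 states
  zz : 4 states
  x|zz : 8 states
  (x|zz)* : 10 states
  y|(x|zz)* : 14 states
  (z|y|zx)*(y|(x|zz)*) : 26 states

26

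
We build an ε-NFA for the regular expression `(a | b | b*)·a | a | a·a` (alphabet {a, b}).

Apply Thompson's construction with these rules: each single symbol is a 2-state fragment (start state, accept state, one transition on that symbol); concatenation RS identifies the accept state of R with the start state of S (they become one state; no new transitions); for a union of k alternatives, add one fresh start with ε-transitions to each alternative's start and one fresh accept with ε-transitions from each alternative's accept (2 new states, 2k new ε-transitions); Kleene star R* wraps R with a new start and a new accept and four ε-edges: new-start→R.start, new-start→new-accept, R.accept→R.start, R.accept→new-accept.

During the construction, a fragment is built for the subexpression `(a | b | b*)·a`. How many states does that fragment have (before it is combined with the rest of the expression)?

Fragment for `(a | b | b*)·a`:
Each of the 4 symbol leaves contributes a 2-state fragment.
  b* — 4 states
  a | b | b* — 10 states
  (a | b | b*)·a — 11 states

11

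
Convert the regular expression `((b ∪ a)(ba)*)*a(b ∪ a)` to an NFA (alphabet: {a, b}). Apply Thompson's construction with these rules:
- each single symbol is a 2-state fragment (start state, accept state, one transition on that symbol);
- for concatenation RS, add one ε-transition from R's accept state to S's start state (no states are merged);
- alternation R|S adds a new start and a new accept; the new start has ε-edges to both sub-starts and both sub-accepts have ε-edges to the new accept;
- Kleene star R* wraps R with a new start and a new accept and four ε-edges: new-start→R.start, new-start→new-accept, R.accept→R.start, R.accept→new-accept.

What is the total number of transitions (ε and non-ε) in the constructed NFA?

27

Building bottom-up:
Each of the 7 symbol leaves contributes 1 transition (1 symbol, 0 ε).
  b ∪ a — 6 transitions (2 symbol, 4 ε)
  ba — 3 transitions (2 symbol, 1 ε)
  (ba)* — 7 transitions (2 symbol, 5 ε)
  (b ∪ a)(ba)* — 14 transitions (4 symbol, 10 ε)
  ((b ∪ a)(ba)*)* — 18 transitions (4 symbol, 14 ε)
  b ∪ a — 6 transitions (2 symbol, 4 ε)
  ((b ∪ a)(ba)*)*a(b ∪ a) — 27 transitions (7 symbol, 20 ε)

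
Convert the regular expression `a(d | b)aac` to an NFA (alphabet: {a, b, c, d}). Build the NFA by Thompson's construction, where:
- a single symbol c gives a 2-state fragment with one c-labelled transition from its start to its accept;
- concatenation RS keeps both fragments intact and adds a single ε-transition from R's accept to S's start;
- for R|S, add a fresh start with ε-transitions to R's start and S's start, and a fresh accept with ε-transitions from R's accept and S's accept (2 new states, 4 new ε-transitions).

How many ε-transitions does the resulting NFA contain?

8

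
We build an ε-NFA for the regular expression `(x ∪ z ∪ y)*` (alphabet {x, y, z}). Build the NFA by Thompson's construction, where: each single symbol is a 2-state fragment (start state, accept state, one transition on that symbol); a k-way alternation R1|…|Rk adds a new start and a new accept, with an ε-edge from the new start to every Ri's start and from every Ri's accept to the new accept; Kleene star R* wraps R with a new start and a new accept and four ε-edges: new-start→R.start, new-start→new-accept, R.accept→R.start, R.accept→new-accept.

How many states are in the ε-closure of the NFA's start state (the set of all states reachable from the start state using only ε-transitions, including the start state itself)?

Work bottom-up. For each fragment F, track |ε-closure(F.start)| and whether F's accept lies in that closure (i.e. whether F accepts ε). A single-symbol fragment has closure size 1 and does not accept ε.
  x ∪ z ∪ y → |closure| = 1 + 1 + 1 + 1 = 4 (the new accept is not ε-reachable since no branch accepts ε)
  (x ∪ z ∪ y)* → the star's fresh start ε-reaches both the body's start and the fresh accept: |closure| = 2 + 4 = 6

6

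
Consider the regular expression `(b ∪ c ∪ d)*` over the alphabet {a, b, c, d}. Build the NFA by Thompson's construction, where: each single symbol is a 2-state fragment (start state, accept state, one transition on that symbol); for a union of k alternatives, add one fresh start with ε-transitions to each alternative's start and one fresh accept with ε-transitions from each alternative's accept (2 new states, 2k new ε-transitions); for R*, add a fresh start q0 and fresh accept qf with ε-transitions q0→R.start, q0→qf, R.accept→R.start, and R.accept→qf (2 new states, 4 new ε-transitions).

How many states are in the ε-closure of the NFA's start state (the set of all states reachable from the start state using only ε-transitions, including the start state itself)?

6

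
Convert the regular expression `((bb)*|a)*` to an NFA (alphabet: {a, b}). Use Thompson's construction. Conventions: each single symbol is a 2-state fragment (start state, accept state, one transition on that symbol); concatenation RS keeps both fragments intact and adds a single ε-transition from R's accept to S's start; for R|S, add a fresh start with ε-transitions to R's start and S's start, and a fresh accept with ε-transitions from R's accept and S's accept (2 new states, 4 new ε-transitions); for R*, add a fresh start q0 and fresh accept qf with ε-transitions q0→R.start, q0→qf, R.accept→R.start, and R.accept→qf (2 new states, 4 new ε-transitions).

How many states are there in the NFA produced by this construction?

12

By structural recursion:
Each of the 3 symbol leaves contributes a 2-state fragment.
  bb : 4 states
  (bb)* : 6 states
  (bb)*|a : 10 states
  ((bb)*|a)* : 12 states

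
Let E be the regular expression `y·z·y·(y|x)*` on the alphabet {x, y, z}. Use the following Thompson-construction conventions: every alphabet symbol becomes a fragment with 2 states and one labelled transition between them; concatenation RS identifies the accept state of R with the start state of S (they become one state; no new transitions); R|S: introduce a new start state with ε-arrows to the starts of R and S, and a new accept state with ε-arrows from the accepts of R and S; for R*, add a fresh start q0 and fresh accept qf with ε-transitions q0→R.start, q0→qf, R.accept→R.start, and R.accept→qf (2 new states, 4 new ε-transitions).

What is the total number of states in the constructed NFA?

11

By structural recursion:
Each of the 5 symbol leaves contributes a 2-state fragment.
  y|x — 6 states
  (y|x)* — 8 states
  y·z·y·(y|x)* — 11 states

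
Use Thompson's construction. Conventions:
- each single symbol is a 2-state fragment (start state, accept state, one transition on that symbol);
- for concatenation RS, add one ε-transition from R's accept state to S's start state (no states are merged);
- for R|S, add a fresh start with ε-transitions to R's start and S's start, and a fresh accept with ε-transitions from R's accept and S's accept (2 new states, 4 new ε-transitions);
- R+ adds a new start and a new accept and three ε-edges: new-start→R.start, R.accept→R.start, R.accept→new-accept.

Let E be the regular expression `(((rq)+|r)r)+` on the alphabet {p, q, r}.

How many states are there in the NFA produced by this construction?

14

Per subexpression:
Each of the 4 symbol leaves contributes a 2-state fragment.
  rq → 4 states
  (rq)+ → 6 states
  (rq)+|r → 10 states
  ((rq)+|r)r → 12 states
  (((rq)+|r)r)+ → 14 states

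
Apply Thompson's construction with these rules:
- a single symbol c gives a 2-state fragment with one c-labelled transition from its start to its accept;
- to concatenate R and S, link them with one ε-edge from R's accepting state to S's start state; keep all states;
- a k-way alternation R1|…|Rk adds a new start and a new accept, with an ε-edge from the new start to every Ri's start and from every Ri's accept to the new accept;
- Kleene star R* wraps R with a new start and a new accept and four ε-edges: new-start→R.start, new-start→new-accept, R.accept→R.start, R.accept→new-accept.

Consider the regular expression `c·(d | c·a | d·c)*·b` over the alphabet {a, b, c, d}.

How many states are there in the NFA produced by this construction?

By structural recursion:
Each of the 7 symbol leaves contributes a 2-state fragment.
  c·a — 4 states
  d·c — 4 states
  d | c·a | d·c — 12 states
  (d | c·a | d·c)* — 14 states
  c·(d | c·a | d·c)*·b — 18 states

18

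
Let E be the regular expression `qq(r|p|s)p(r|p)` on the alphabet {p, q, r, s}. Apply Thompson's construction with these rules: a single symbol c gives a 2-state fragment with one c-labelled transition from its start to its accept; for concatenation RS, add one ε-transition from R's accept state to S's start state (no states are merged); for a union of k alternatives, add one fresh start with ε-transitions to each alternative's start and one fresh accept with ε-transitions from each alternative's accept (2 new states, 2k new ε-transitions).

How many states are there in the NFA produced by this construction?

Building bottom-up:
Each of the 8 symbol leaves contributes a 2-state fragment.
  r|p|s : 8 states
  r|p : 6 states
  qq(r|p|s)p(r|p) : 20 states

20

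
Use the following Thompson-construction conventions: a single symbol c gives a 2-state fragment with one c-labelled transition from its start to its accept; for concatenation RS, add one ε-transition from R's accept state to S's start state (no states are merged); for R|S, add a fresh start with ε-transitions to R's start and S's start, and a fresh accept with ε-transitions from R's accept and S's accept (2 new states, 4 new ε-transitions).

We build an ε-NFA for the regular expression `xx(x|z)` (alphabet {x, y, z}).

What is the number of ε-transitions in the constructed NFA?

6

Bottom-up over the parse tree:
Each of the 4 symbol leaves contributes 0 ε-transitions.
  x|z = 4 ε-transitions
  xx(x|z) = 6 ε-transitions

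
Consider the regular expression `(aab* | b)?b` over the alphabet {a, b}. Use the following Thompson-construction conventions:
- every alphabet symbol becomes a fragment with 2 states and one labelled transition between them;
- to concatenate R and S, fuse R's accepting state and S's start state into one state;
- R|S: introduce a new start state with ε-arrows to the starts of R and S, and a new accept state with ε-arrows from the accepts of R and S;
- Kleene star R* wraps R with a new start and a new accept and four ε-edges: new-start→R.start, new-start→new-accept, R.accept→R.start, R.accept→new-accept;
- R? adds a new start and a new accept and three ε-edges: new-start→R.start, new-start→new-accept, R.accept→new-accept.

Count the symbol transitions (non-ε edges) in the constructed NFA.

5

Bottom-up over the parse tree:
Each of the 5 symbol leaves contributes exactly 1 symbol transition.
  b* : 1 symbol transition
  aab* : 3 symbol transitions
  aab* | b : 4 symbol transitions
  (aab* | b)? : 4 symbol transitions
  (aab* | b)?b : 5 symbol transitions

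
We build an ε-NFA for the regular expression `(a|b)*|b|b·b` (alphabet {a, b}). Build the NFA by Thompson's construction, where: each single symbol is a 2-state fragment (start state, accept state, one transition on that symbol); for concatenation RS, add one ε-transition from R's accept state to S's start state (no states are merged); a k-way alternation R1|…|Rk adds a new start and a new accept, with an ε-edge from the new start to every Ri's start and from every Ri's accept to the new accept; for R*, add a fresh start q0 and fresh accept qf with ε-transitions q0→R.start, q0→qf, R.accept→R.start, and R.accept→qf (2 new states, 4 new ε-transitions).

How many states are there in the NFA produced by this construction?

Bottom-up over the parse tree:
Each of the 5 symbol leaves contributes a 2-state fragment.
  a|b : 6 states
  (a|b)* : 8 states
  b·b : 4 states
  (a|b)*|b|b·b : 16 states

16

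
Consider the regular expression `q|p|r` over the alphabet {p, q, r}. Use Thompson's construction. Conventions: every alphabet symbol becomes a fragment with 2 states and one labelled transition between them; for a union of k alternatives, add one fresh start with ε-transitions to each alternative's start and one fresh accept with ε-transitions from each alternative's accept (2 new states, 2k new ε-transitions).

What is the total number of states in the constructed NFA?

Per subexpression:
Each of the 3 symbol leaves contributes a 2-state fragment.
  q|p|r : 8 states

8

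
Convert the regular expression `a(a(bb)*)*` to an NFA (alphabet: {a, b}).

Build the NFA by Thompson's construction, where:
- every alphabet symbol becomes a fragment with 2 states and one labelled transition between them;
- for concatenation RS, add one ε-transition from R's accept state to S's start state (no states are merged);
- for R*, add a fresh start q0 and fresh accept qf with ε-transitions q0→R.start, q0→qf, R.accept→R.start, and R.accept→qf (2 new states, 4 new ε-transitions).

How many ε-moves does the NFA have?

11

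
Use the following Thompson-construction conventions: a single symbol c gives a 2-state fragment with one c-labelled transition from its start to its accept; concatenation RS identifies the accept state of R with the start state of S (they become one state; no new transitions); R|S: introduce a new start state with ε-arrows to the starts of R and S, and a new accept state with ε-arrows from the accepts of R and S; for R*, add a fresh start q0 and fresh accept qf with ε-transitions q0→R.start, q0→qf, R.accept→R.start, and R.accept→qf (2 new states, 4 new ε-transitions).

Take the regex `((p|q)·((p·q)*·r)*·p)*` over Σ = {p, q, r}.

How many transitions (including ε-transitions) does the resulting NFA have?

22

Building bottom-up:
Each of the 6 symbol leaves contributes 1 transition (1 symbol, 0 ε).
  p|q → 6 transitions (2 symbol, 4 ε)
  p·q → 2 transitions (2 symbol, 0 ε)
  (p·q)* → 6 transitions (2 symbol, 4 ε)
  (p·q)*·r → 7 transitions (3 symbol, 4 ε)
  ((p·q)*·r)* → 11 transitions (3 symbol, 8 ε)
  (p|q)·((p·q)*·r)*·p → 18 transitions (6 symbol, 12 ε)
  ((p|q)·((p·q)*·r)*·p)* → 22 transitions (6 symbol, 16 ε)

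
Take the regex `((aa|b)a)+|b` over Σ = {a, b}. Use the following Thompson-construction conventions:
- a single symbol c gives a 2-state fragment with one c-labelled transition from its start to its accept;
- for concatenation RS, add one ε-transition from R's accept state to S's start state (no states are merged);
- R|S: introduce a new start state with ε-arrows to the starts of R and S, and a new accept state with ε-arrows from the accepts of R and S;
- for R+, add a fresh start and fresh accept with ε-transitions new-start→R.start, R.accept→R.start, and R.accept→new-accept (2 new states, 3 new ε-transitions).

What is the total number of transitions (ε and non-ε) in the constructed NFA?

Recursing over subexpressions:
Each of the 5 symbol leaves contributes 1 transition (1 symbol, 0 ε).
  aa = 3 transitions (2 symbol, 1 ε)
  aa|b = 8 transitions (3 symbol, 5 ε)
  (aa|b)a = 10 transitions (4 symbol, 6 ε)
  ((aa|b)a)+ = 13 transitions (4 symbol, 9 ε)
  ((aa|b)a)+|b = 18 transitions (5 symbol, 13 ε)

18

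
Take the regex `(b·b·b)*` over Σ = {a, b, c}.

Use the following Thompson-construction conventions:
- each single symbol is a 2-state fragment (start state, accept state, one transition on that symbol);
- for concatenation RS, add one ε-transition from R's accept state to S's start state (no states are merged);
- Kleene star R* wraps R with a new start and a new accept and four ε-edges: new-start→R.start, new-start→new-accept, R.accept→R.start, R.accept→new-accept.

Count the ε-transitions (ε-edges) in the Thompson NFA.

6

Building bottom-up:
Each of the 3 symbol leaves contributes 0 ε-transitions.
  b·b·b — 2 ε-transitions
  (b·b·b)* — 6 ε-transitions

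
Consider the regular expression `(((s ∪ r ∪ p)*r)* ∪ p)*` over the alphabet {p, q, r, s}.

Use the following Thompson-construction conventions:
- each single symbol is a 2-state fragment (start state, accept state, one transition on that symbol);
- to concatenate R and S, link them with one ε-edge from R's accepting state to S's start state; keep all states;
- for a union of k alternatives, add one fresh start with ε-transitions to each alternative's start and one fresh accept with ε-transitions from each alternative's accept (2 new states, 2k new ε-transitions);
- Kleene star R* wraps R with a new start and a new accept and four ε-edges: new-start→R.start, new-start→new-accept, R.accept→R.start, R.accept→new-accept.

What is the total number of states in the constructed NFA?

By structural recursion:
Each of the 5 symbol leaves contributes a 2-state fragment.
  s ∪ r ∪ p → 8 states
  (s ∪ r ∪ p)* → 10 states
  (s ∪ r ∪ p)*r → 12 states
  ((s ∪ r ∪ p)*r)* → 14 states
  ((s ∪ r ∪ p)*r)* ∪ p → 18 states
  (((s ∪ r ∪ p)*r)* ∪ p)* → 20 states

20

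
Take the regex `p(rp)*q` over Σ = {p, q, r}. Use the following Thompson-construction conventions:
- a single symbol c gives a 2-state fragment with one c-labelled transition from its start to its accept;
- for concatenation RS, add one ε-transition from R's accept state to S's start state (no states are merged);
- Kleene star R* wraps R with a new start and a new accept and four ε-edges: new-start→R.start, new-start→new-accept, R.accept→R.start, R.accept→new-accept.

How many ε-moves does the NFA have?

7

By structural recursion:
Each of the 4 symbol leaves contributes 0 ε-transitions.
  rp = 1 ε-transition
  (rp)* = 5 ε-transitions
  p(rp)*q = 7 ε-transitions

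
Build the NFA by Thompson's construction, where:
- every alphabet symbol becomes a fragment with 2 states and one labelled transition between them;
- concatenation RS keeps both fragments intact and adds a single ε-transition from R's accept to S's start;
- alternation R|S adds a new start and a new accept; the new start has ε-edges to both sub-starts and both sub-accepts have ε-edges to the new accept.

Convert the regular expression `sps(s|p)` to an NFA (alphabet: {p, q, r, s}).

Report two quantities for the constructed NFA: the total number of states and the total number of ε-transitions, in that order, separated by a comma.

12, 7

Recursing over subexpressions:
Each of the 5 symbol leaves contributes 2 states and 0 ε-transitions.
  s|p → 6 states, 4 ε-transitions
  sps(s|p) → 12 states, 7 ε-transitions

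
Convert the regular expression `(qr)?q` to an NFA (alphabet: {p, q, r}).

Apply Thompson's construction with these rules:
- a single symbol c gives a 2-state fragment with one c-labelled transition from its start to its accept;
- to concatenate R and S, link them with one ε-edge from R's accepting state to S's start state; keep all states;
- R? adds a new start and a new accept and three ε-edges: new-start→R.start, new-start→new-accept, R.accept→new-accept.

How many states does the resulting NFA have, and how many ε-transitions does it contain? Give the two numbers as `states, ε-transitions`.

Bottom-up over the parse tree:
Each of the 3 symbol leaves contributes 2 states and 0 ε-transitions.
  qr — 4 states, 1 ε-transition
  (qr)? — 6 states, 4 ε-transitions
  (qr)?q — 8 states, 5 ε-transitions

8, 5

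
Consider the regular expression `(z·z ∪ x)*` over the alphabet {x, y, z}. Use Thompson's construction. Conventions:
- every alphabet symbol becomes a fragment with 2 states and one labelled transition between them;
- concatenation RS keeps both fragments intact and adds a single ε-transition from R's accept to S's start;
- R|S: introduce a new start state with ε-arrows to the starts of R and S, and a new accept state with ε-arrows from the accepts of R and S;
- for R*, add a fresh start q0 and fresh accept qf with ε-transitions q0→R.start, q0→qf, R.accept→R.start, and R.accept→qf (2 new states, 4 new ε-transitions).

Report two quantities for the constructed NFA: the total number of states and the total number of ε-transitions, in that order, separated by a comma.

10, 9

Building bottom-up:
Each of the 3 symbol leaves contributes 2 states and 0 ε-transitions.
  z·z → 4 states, 1 ε-transition
  z·z ∪ x → 8 states, 5 ε-transitions
  (z·z ∪ x)* → 10 states, 9 ε-transitions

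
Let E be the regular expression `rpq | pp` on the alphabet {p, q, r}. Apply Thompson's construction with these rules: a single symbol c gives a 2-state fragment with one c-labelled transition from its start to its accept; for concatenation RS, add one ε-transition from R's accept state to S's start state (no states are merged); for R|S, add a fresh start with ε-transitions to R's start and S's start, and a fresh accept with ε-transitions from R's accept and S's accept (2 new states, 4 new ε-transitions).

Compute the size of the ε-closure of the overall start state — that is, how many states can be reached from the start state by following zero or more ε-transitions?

Work bottom-up. For each fragment F, track |ε-closure(F.start)| and whether F's accept lies in that closure (i.e. whether F accepts ε). A single-symbol fragment has closure size 1 and does not accept ε.
  rpq — same as the first factor's closure: |closure| = 1
  pp — |closure| equals the left operand's closure size = 1 (its accept is not ε-reachable, so the closure stops there)
  rpq | pp — new start ε-reaches every alternative's start; none of them accept ε, so the new accept is not reached: |closure| = 1 + 1 + 1 = 3

3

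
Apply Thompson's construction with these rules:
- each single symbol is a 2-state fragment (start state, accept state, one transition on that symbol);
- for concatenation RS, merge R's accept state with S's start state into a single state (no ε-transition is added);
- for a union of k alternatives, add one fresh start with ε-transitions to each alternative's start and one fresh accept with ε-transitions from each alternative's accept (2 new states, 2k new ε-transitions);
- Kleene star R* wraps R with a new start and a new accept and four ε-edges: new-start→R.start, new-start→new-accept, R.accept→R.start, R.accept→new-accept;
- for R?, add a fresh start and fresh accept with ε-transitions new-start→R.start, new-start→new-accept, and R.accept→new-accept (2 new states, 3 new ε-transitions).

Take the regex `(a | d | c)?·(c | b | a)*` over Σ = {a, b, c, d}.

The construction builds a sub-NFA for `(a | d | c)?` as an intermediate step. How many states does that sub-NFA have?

10

Fragment for `(a | d | c)?`:
Each of the 3 symbol leaves contributes a 2-state fragment.
  a | d | c : 8 states
  (a | d | c)? : 10 states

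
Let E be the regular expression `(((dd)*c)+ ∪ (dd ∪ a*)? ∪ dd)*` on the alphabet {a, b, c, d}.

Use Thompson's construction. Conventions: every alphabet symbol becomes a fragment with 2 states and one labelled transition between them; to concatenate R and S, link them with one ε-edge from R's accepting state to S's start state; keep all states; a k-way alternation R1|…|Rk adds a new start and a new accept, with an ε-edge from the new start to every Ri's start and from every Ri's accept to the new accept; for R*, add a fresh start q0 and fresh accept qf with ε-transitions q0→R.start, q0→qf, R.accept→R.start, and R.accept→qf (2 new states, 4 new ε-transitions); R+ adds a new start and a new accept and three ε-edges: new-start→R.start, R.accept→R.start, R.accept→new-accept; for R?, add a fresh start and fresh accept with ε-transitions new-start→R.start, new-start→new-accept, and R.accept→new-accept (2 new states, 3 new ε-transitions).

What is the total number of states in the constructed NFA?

Per subexpression:
Each of the 8 symbol leaves contributes a 2-state fragment.
  dd = 4 states
  (dd)* = 6 states
  (dd)*c = 8 states
  ((dd)*c)+ = 10 states
  dd = 4 states
  a* = 4 states
  dd ∪ a* = 10 states
  (dd ∪ a*)? = 12 states
  dd = 4 states
  ((dd)*c)+ ∪ (dd ∪ a*)? ∪ dd = 28 states
  (((dd)*c)+ ∪ (dd ∪ a*)? ∪ dd)* = 30 states

30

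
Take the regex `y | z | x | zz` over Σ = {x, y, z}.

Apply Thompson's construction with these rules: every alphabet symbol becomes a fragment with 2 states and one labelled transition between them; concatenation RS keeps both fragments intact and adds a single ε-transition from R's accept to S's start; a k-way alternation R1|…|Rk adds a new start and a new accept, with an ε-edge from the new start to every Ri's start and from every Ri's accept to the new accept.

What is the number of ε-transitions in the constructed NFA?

Recursing over subexpressions:
Each of the 5 symbol leaves contributes 0 ε-transitions.
  zz → 1 ε-transition
  y | z | x | zz → 9 ε-transitions

9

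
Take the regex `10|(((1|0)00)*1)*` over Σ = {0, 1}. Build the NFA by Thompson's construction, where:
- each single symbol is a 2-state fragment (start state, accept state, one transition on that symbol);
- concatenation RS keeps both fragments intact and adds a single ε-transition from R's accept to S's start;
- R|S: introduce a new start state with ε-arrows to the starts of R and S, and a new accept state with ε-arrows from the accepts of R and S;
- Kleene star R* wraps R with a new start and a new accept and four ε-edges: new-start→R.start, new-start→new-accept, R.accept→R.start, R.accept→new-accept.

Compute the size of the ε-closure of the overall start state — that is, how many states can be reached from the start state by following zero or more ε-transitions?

Work bottom-up. For each fragment F, track |ε-closure(F.start)| and whether F's accept lies in that closure (i.e. whether F accepts ε). A single-symbol fragment has closure size 1 and does not accept ε.
  10 — |closure| equals the left operand's closure size = 1 (its accept is not ε-reachable, so the closure stops there)
  1|0 — new start ε-reaches every alternative's start; none of them accept ε, so the new accept is not reached: |closure| = 1 + 1 + 1 = 3
  (1|0)00 — same as the first factor's closure: |closure| = 3
  ((1|0)00)* — |closure| = 1 (new start) + 3 (body) + 1 (new accept) = 5
  ((1|0)00)*1 — |closure| = 5 + 1 = 6 (closure spills across the concat boundary because the left factor accepts ε)
  (((1|0)00)*1)* — the star's fresh start ε-reaches both the body's start and the fresh accept: |closure| = 2 + 6 = 8
  10|(((1|0)00)*1)* — new start ε-reaches every alternative's start; at least one alternative accepts ε, so the union's new accept is reached too: |closure| = 1 + 1 + 8 + 1 = 11

11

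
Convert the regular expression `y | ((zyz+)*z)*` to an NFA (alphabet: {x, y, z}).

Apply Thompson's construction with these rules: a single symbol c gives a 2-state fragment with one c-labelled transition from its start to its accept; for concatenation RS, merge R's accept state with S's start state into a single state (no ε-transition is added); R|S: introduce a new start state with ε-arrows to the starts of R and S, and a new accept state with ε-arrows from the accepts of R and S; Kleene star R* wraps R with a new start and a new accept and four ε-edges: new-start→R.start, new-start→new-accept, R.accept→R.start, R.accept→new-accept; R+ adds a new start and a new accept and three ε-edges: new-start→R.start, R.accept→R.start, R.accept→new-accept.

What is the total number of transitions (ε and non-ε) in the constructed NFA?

Per subexpression:
Each of the 5 symbol leaves contributes 1 transition (1 symbol, 0 ε).
  z+ → 4 transitions (1 symbol, 3 ε)
  zyz+ → 6 transitions (3 symbol, 3 ε)
  (zyz+)* → 10 transitions (3 symbol, 7 ε)
  (zyz+)*z → 11 transitions (4 symbol, 7 ε)
  ((zyz+)*z)* → 15 transitions (4 symbol, 11 ε)
  y | ((zyz+)*z)* → 20 transitions (5 symbol, 15 ε)

20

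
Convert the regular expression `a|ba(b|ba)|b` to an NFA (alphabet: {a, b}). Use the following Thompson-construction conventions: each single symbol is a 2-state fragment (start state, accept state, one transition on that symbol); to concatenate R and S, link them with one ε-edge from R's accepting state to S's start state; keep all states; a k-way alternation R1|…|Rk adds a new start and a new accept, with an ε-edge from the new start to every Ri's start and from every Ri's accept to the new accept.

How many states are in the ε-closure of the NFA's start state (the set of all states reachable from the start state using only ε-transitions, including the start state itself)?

Compute the ε-closure size of each fragment's start state recursively; a symbol fragment's start has no outgoing ε-edge, so its closure is just itself (size 1).
  ba — |ε-closure| equals the left operand's closure size = 1 (its accept is not ε-reachable, so the closure stops there)
  b|ba — new start ε-reaches every alternative's start; none of them accept ε, so the new accept is not reached: |ε-closure| = 1 + 1 + 1 = 3
  ba(b|ba) — |ε-closure| equals the left operand's closure size = 1 (its accept is not ε-reachable, so the closure stops there)
  a|ba(b|ba)|b — |ε-closure| = 1 + 1 + 1 + 1 = 4 (the new accept is not ε-reachable since no branch accepts ε)

4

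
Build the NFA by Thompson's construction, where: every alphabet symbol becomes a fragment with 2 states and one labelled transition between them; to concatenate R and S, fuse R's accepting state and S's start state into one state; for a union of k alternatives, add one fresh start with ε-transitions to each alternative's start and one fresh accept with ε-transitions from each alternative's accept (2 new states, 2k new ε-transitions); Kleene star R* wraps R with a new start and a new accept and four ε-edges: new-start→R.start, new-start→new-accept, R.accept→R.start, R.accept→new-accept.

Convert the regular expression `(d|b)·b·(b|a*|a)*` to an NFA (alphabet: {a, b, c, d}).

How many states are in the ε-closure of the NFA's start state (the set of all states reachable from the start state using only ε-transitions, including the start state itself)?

3

Let C(F) = |ε-closure(F.start)| within fragment F, and note whether F accepts ε. Symbol fragments have C = 1 and do not accept ε. Then:
  d|b : new start ε-reaches every alternative's start; none of them accept ε, so the new accept is not reached: |ε-closure| = 1 + 1 + 1 = 3
  a* : |ε-closure| = 1 (new start) + 1 (body) + 1 (new accept) = 3
  b|a*|a : |ε-closure| = 1 (new start) + (1 + 3 + 1) + 1 (new accept, since some branch ε-reaches its own accept) = 7
  (b|a*|a)* : the star's fresh start ε-reaches both the body's start and the fresh accept: |ε-closure| = 2 + 7 = 9
  (d|b)·b·(b|a*|a)* : same as the first factor's closure: |ε-closure| = 3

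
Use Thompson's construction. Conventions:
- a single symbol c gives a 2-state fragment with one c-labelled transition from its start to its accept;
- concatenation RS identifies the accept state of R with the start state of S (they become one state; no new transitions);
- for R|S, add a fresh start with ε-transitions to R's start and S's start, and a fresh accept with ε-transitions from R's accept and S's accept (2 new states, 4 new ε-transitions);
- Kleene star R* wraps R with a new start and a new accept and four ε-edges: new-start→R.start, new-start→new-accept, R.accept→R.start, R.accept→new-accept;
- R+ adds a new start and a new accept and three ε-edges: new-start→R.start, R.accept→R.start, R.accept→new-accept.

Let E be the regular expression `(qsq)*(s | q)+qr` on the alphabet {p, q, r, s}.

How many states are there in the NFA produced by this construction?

Recursing over subexpressions:
Each of the 7 symbol leaves contributes a 2-state fragment.
  qsq = 4 states
  (qsq)* = 6 states
  s | q = 6 states
  (s | q)+ = 8 states
  (qsq)*(s | q)+qr = 15 states

15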